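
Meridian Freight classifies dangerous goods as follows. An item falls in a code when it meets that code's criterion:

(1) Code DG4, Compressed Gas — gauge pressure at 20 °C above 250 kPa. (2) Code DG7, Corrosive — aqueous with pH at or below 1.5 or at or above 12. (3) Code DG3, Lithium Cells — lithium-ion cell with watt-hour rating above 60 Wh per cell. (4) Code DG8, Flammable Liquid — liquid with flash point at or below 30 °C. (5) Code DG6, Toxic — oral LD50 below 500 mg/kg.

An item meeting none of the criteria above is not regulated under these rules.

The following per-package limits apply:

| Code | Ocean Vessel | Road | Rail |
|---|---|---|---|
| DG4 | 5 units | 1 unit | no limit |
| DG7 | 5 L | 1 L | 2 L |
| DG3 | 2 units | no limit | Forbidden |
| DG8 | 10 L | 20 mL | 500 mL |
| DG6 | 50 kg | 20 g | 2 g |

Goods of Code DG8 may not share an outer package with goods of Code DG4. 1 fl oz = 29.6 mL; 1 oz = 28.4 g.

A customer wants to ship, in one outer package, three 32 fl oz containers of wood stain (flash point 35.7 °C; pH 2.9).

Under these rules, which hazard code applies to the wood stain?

pH 2.9 is between 1.5 and 12, so Code DG7 does not apply.
flash point 35.7 °C is not below 30 °C, so Code DG8 does not apply.
No criterion is met, so the item is not regulated.

Not regulated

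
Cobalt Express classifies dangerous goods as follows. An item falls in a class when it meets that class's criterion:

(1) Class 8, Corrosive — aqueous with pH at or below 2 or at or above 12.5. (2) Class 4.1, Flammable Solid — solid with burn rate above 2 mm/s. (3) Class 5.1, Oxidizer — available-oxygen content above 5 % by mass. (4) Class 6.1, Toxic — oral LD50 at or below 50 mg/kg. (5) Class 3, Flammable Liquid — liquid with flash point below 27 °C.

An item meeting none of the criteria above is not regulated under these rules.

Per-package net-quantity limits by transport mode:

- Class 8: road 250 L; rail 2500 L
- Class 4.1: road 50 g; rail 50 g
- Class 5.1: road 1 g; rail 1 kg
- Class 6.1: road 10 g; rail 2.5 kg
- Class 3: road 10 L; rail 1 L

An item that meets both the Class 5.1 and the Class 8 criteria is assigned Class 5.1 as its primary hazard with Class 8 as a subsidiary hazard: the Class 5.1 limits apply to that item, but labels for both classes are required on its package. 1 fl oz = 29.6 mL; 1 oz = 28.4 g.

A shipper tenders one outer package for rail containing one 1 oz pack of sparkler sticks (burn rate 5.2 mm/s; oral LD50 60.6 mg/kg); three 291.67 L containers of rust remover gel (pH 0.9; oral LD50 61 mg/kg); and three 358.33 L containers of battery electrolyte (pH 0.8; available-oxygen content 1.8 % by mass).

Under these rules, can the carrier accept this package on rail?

Sparkler sticks: burn rate 5.2 mm/s > 2 mm/s → Class 4.1 (Flammable Solid).
With pH 0.9 (≤ 2), the rust remover gel falls in Class 8.
The battery electrolyte has pH 0.8, which is ≤ 2, so it is Class 8 (Corrosive).
Total Class 8: (three 291.67 L containers = 875.01 L) + (three 358.33 L containers = 1074.99 L) = 1950 L.
That is within the Class 8 rail limit of 2500 L.
Class 4.1 quantity: one 1 oz pack = 28.4 g.
28.4 g is within the rail limit of 50 g for Class 4.1.
Every hazard class is within its rail limit and no segregation rule is violated.

Yes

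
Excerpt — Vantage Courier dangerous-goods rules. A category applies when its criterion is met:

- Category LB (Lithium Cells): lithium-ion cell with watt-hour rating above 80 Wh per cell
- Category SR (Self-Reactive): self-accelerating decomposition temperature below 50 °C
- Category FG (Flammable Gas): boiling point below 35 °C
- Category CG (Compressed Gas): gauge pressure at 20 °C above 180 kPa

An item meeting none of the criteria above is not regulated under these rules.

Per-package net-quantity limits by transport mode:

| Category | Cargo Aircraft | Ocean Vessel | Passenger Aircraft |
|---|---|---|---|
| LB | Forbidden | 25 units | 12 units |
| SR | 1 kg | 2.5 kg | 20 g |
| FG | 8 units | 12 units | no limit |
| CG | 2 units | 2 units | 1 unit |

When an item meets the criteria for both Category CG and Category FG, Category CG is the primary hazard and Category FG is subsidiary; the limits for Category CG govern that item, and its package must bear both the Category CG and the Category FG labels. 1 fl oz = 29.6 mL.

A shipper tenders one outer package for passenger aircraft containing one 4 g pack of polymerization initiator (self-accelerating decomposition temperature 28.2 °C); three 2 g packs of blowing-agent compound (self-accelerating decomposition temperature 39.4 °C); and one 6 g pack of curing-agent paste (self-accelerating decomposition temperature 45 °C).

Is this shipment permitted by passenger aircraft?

Yes

Self-accelerating decomposition temperature 28.2 °C meets the Category SR criterion (Self-Reactive), so the polymerization initiator is Category SR.
With self-accelerating decomposition temperature 39.4 °C (< 50 °C), the blowing-agent compound falls in Category SR.
Self-accelerating decomposition temperature 45 °C meets the Category SR criterion (Self-Reactive), so the curing-agent paste is Category SR.
Category SR net quantity: 4 g + (three 2 g packs = 6 g) + 6 g = 16 g.
16 g ≤ 20 g (passenger aircraft limit, Category SR) — within limit.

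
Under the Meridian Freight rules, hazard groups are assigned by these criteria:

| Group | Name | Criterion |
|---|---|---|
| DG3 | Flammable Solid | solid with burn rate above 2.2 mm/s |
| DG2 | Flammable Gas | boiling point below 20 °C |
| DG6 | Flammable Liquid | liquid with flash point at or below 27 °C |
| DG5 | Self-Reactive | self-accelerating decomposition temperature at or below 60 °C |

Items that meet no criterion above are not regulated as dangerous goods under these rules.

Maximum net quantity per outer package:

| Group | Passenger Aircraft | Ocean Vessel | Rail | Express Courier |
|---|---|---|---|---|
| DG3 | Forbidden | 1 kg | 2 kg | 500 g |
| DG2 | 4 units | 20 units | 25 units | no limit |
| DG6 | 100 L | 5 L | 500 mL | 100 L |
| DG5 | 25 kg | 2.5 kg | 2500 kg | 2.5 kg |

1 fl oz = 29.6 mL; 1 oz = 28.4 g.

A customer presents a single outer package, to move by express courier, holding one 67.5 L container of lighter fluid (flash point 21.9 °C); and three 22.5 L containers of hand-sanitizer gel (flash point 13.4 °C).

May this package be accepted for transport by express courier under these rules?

The lighter fluid has flash point 21.9 °C, which is ≤ 27 °C, so it is Group DG6 (Flammable Liquid).
Hand-sanitizer gel: flash point 13.4 °C ≤ 27 °C → Group DG6 (Flammable Liquid).
Total Group DG6: 67.5 L + (three 22.5 L containers = 67.5 L) = 135 L.
That exceeds the Group DG6 express courier limit of 100 L.

No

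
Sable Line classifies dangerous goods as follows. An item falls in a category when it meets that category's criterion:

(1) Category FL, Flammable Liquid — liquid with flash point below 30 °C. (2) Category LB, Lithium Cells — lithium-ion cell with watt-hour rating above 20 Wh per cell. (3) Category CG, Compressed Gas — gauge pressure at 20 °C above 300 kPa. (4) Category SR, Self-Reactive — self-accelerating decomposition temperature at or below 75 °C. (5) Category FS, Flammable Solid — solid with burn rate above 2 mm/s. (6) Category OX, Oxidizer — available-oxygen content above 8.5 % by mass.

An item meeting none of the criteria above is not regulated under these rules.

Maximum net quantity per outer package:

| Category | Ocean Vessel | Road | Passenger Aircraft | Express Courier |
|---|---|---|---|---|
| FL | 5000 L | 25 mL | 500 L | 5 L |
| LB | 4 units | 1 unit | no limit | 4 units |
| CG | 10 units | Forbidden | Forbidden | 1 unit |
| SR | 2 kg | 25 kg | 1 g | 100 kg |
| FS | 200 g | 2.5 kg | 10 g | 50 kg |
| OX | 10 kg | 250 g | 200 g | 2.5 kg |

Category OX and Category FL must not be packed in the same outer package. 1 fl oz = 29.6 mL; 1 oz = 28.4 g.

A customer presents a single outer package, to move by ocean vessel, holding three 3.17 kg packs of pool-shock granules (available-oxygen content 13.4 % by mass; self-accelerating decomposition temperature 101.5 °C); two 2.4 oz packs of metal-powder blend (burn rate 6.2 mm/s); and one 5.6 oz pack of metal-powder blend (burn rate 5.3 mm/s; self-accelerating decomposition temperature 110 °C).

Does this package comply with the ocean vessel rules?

With available-oxygen content 13.4 % by mass (> 8.5 % by mass), the pool-shock granules fall in Category OX.
Burn rate 6.2 mm/s meets the Category FS criterion (Flammable Solid), so the metal-powder blend is Category FS.
With burn rate 5.3 mm/s (> 2 mm/s), the metal-powder blend falls in Category FS.
Total Category FS: (two 2.4 oz packs = 136.32 g) + (one 5.6 oz pack = 159.04 g) = 295.36 g.
295.36 g exceeds the ocean vessel limit of 200 g for Category FS.
Category OX quantity: three 3.17 kg packs = 9.51 kg.
9.51 kg is within the ocean vessel limit of 10 kg for Category OX.
The segregation rule (Category OX with Category FL) does not apply to Category FS with Category OX.

No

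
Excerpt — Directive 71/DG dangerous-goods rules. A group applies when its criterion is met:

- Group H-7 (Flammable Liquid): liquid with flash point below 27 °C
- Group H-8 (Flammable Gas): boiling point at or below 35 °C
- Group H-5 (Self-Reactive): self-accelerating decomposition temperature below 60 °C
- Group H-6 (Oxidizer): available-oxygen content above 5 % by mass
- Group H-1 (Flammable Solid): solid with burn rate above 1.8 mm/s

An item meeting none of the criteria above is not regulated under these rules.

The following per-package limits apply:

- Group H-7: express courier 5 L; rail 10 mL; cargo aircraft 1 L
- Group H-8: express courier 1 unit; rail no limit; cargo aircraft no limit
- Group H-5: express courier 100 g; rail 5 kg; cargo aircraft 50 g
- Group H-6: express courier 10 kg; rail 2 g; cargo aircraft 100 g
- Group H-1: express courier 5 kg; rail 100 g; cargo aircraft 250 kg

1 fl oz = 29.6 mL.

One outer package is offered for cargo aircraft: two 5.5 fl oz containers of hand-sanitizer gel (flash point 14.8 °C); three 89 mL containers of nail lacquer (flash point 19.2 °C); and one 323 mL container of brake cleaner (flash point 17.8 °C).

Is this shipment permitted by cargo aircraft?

Yes

Hand-sanitizer gel: flash point 14.8 °C < 27 °C → Group H-7 (Flammable Liquid).
With flash point 19.2 °C (< 27 °C), the nail lacquer falls in Group H-7.
Flash point 17.8 °C meets the Group H-7 criterion (Flammable Liquid), so the brake cleaner is Group H-7.
Group H-7 net quantity: (two 5.5 fl oz containers = 325.6 mL) + (three 89 mL containers = 267 mL) + 323 mL = 915.6 mL.
That is within the Group H-7 cargo aircraft limit of 1 L.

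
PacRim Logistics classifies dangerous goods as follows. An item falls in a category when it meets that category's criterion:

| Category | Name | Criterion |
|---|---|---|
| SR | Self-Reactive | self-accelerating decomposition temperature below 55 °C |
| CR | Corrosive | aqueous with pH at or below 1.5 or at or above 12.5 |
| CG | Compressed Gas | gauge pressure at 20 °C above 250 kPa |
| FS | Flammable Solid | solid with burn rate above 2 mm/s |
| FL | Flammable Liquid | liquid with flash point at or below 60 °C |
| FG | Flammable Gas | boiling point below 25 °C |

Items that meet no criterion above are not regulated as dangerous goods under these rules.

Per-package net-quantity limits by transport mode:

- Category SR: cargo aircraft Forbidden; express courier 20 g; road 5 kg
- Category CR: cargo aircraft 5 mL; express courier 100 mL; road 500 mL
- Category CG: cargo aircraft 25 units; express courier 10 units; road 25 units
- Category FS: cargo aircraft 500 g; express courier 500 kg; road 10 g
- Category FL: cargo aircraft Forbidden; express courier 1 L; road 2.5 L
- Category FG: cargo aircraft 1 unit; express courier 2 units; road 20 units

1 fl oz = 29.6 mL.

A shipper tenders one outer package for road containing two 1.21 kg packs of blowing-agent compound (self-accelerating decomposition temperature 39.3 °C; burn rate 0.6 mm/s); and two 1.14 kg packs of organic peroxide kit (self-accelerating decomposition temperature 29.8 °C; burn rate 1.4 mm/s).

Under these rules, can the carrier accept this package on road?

With self-accelerating decomposition temperature 39.3 °C (< 55 °C), the blowing-agent compound falls in Category SR.
Self-accelerating decomposition temperature 29.8 °C meets the Category SR criterion (Self-Reactive), so the organic peroxide kit is Category SR.
Total Category SR: (two 1.21 kg packs = 2.42 kg) + (two 1.14 kg packs = 2.28 kg) = 4.7 kg.
4.7 kg is within the road limit of 5 kg for Category SR.

Yes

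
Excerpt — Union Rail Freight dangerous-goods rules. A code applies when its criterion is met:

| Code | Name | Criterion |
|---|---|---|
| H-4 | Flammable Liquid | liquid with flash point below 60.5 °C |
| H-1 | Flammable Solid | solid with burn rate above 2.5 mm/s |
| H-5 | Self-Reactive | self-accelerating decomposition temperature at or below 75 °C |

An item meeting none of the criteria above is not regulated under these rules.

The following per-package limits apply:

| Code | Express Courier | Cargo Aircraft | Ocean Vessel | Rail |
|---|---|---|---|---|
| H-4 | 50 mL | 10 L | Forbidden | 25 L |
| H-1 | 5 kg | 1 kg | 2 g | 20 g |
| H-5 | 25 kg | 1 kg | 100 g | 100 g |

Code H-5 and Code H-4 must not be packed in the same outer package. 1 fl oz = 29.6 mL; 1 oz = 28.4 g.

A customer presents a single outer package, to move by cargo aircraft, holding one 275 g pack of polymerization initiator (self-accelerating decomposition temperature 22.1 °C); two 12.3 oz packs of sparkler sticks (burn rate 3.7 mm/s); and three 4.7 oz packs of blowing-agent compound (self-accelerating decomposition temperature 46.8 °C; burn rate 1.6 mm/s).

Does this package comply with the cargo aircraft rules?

Yes

Self-accelerating decomposition temperature 22.1 °C meets the Code H-5 criterion (Self-Reactive), so the polymerization initiator is Code H-5.
Sparkler sticks: burn rate 3.7 mm/s > 2.5 mm/s → Code H-1 (Flammable Solid).
With self-accelerating decomposition temperature 46.8 °C (≤ 75 °C), the blowing-agent compound falls in Code H-5.
Code H-5 net quantity: 275 g + (three 4.7 oz packs = 400.44 g) = 675.44 g.
675.44 g is within the cargo aircraft limit of 1 kg for Code H-5.
Code H-1 quantity: two 12.3 oz packs = 698.64 g.
698.64 g is within the cargo aircraft limit of 1 kg for Code H-1.
The segregation rule (Code H-5 with Code H-4) does not apply to Code H-5 with Code H-1.
Every hazard code is within its cargo aircraft limit and no segregation rule is violated.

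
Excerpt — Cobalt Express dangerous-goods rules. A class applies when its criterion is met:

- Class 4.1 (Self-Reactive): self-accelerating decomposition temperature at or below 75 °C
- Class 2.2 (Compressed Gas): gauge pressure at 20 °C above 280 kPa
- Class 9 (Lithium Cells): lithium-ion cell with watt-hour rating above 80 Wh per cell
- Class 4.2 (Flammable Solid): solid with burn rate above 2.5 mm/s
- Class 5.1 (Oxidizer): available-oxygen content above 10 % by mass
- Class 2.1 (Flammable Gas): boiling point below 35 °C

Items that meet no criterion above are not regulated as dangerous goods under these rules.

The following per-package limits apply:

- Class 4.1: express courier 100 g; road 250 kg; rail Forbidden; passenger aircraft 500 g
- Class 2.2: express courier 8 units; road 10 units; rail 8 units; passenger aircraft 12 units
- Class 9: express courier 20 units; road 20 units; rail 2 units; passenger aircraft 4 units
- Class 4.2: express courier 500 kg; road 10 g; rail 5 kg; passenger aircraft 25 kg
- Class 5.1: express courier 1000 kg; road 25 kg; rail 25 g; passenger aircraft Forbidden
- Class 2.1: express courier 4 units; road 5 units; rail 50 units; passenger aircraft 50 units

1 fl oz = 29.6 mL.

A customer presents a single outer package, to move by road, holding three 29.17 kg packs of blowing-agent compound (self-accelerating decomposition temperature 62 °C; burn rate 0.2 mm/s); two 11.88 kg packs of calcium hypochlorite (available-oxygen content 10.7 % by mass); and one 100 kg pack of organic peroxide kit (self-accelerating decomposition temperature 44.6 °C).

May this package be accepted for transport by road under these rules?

Yes

The blowing-agent compound has self-accelerating decomposition temperature 62 °C, which is ≤ 75 °C, so it is Class 4.1 (Self-Reactive).
Available-oxygen content 10.7 % by mass meets the Class 5.1 criterion (Oxidizer), so the calcium hypochlorite is Class 5.1.
Organic peroxide kit: self-accelerating decomposition temperature 44.6 °C ≤ 75 °C → Class 4.1 (Self-Reactive).
Total Class 4.1: (three 29.17 kg packs = 87.51 kg) + 100 kg = 187.51 kg.
187.51 kg is within the road limit of 250 kg for Class 4.1.
Class 5.1 quantity: two 11.88 kg packs = 23.76 kg.
23.76 kg is within the road limit of 25 kg for Class 5.1.
Every hazard class is within its road limit and no segregation rule is violated.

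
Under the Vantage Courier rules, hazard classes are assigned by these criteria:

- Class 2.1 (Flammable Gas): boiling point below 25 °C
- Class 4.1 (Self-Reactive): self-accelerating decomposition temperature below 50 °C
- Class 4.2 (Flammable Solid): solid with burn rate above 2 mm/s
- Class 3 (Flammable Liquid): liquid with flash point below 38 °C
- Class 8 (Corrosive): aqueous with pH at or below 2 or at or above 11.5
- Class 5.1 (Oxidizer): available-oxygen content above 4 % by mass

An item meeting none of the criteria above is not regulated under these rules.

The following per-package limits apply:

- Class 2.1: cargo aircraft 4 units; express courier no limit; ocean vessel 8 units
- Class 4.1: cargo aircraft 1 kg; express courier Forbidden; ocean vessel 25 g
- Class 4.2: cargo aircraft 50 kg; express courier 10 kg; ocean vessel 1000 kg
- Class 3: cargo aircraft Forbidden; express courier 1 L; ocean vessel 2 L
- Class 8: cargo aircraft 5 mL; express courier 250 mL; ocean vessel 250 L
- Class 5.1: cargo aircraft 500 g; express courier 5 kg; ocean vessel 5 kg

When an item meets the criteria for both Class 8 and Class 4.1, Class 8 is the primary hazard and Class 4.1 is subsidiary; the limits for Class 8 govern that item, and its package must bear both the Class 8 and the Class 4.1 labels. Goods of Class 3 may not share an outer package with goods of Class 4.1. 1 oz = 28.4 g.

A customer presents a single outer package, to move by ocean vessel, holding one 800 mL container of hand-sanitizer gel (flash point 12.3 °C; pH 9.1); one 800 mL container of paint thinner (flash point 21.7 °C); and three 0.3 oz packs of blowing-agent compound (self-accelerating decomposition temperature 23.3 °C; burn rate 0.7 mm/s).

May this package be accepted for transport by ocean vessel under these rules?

Hand-sanitizer gel: flash point 12.3 °C < 38 °C → Class 3 (Flammable Liquid).
Flash point 21.7 °C meets the Class 3 criterion (Flammable Liquid), so the paint thinner is Class 3.
The blowing-agent compound has self-accelerating decomposition temperature 23.3 °C, which is < 50 °C, so it is Class 4.1 (Self-Reactive).
Class 3 net quantity: 800 mL + 800 mL = 1.6 L.
1.6 L is within the ocean vessel limit of 2 L for Class 3.
Class 4.1 quantity: three 0.3 oz packs = 25.56 g.
25.56 g > 25 g (ocean vessel limit, Class 4.1) — over the limit.
Class 3 and Class 4.1 may not share an outer package.

No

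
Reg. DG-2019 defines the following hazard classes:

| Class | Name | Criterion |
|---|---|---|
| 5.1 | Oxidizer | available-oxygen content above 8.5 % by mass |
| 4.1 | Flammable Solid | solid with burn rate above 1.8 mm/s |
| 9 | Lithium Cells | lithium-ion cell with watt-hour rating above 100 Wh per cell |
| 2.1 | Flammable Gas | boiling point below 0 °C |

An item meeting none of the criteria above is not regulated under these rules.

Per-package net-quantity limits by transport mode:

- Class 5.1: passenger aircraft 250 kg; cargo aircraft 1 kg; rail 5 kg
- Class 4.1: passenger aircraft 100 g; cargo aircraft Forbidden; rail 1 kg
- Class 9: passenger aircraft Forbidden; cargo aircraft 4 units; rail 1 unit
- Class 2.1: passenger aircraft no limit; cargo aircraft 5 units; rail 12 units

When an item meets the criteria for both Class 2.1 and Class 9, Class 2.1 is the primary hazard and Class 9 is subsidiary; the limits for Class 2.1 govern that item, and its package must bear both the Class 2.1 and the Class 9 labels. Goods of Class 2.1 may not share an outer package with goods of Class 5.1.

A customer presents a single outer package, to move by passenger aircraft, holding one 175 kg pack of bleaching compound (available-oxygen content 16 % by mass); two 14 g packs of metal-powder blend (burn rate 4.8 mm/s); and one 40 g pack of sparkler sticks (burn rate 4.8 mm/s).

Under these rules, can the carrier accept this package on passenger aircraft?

Bleaching compound: available-oxygen content 16 % by mass > 8.5 % by mass → Class 5.1 (Oxidizer).
Metal-powder blend: burn rate 4.8 mm/s > 1.8 mm/s → Class 4.1 (Flammable Solid).
Sparkler sticks: burn rate 4.8 mm/s > 1.8 mm/s → Class 4.1 (Flammable Solid).
Total Class 4.1: (two 14 g packs = 28 g) + 40 g = 68 g.
That is within the Class 4.1 passenger aircraft limit of 100 g.
Class 5.1 quantity: 175 kg.
That is within the Class 5.1 passenger aircraft limit of 250 kg.
The segregation rule (Class 2.1 with Class 5.1) does not apply to Class 4.1 with Class 5.1.
Every hazard class is within its passenger aircraft limit and no segregation rule is violated.

Yes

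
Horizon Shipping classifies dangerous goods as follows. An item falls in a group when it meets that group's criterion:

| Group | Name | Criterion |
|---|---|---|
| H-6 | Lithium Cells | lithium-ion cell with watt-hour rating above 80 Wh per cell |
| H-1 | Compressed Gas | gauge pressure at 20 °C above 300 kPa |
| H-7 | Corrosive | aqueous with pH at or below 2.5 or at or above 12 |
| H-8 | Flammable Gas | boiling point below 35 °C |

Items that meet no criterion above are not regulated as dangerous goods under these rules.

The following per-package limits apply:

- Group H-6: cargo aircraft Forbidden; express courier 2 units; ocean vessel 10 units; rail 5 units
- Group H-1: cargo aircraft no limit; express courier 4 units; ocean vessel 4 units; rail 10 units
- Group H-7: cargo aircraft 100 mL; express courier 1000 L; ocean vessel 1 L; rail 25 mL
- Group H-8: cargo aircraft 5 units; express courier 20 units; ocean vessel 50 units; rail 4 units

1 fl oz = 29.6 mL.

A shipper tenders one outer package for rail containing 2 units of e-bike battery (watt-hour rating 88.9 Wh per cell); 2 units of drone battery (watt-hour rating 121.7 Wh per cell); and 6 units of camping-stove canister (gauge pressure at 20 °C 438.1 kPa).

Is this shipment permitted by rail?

Yes

The e-bike battery has watt-hour rating 88.9 Wh per cell, which is > 80 Wh per cell, so it is Group H-6 (Lithium Cells).
With watt-hour rating 121.7 Wh per cell (> 80 Wh per cell), the drone battery falls in Group H-6.
The camping-stove canister has gauge pressure at 20 °C 438.1 kPa, which is > 300 kPa, so it is Group H-1 (Compressed Gas).
Group H-1 quantity: 6 units.
That is within the Group H-1 rail limit of 10 units.
Total Group H-6: 2 units + 2 units = 4 units.
4 units ≤ 5 units (rail limit, Group H-6) — within limit.
Every hazard group is within its rail limit and no segregation rule is violated.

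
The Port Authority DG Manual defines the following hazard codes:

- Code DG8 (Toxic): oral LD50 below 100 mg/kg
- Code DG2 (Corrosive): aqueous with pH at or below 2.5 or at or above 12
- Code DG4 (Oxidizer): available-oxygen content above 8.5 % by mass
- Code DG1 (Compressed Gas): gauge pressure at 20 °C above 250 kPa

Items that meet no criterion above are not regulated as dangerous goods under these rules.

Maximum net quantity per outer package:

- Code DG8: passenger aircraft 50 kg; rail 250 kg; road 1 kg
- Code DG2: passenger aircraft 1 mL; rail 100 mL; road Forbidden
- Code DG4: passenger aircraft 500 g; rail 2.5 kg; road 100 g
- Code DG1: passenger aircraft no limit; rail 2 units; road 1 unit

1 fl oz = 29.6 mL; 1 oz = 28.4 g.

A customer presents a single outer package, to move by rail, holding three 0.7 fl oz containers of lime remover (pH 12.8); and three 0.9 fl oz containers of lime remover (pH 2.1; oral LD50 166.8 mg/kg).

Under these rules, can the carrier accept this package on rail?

Lime remover: pH 12.8 ≥ 12 → Code DG2 (Corrosive).
pH 2.1 meets the Code DG2 criterion (Corrosive), so the lime remover is Code DG2.
Total Code DG2: (three 0.7 fl oz containers = 62.16 mL) + (three 0.9 fl oz containers = 79.92 mL) = 142.08 mL.
142.08 mL > 100 mL (rail limit, Code DG2) — over the limit.

No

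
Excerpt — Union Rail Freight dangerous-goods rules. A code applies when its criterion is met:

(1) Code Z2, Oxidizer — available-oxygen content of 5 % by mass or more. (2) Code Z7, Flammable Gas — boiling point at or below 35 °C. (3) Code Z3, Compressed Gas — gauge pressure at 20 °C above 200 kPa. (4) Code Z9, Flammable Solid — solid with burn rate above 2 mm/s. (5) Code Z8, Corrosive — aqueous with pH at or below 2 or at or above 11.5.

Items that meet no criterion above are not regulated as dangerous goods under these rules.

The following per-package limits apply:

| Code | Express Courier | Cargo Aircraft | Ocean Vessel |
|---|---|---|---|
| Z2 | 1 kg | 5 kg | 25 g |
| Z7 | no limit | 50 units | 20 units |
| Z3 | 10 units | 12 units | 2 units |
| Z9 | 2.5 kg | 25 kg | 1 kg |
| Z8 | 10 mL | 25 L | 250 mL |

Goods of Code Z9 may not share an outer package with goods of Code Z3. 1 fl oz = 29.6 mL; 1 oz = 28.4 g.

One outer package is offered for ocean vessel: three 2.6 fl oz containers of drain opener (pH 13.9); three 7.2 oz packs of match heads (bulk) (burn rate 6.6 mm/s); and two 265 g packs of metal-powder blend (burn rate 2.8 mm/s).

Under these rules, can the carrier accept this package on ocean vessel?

pH 13.9 meets the Code Z8 criterion (Corrosive), so the drain opener is Code Z8.
Match heads (bulk): burn rate 6.6 mm/s > 2 mm/s → Code Z9 (Flammable Solid).
Metal-powder blend: burn rate 2.8 mm/s > 2 mm/s → Code Z9 (Flammable Solid).
Code Z9 net quantity: (three 7.2 oz packs = 613.44 g) + (two 265 g packs = 530 g) = 1143.44 g.
1143.44 g exceeds the ocean vessel limit of 1 kg for Code Z9.
Code Z8 quantity: three 2.6 fl oz containers = 230.88 mL.
That is within the Code Z8 ocean vessel limit of 250 mL.
The segregation rule (Code Z9 with Code Z3) does not apply to Code Z9 with Code Z8.

No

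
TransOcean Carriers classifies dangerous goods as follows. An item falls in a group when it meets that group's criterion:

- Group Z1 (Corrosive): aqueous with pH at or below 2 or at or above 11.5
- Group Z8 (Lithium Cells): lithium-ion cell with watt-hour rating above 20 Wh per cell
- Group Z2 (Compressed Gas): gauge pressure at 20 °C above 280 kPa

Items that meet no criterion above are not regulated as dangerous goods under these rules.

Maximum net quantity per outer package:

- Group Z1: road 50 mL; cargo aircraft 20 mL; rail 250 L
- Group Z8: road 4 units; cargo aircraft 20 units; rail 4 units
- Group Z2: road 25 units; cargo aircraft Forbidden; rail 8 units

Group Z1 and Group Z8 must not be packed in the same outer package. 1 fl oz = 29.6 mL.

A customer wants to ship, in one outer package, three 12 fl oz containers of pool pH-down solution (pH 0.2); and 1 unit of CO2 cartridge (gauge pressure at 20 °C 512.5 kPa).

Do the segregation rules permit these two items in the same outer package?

The pool pH-down solution has pH 0.2, which is ≤ 2, so it is Group Z1 (Corrosive).
CO2 cartridge: gauge pressure at 20 °C 512.5 kPa > 280 kPa → Group Z2 (Compressed Gas).
No segregation rule bars Group Z1 with Group Z2.

Yes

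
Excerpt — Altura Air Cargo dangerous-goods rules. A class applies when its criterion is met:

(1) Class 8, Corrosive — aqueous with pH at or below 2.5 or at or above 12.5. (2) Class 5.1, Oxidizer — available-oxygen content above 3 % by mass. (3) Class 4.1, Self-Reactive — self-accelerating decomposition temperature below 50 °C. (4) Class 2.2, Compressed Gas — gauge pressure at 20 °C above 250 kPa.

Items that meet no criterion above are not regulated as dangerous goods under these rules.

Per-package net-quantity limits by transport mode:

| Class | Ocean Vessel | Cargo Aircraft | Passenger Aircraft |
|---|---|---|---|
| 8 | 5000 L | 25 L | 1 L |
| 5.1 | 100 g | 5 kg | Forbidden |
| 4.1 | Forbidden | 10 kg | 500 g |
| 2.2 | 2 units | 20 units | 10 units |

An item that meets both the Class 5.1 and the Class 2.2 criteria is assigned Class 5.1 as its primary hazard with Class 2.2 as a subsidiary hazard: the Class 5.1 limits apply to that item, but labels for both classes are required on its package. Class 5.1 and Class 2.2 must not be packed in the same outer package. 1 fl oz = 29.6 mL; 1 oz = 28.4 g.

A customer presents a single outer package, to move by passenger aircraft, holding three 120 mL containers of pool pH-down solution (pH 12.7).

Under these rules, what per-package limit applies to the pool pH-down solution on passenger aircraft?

The pool pH-down solution has pH 12.7, which is ≥ 12.5, so it is Class 8 (Corrosive).
The passenger aircraft limit for Class 8 is 1 L.

1 L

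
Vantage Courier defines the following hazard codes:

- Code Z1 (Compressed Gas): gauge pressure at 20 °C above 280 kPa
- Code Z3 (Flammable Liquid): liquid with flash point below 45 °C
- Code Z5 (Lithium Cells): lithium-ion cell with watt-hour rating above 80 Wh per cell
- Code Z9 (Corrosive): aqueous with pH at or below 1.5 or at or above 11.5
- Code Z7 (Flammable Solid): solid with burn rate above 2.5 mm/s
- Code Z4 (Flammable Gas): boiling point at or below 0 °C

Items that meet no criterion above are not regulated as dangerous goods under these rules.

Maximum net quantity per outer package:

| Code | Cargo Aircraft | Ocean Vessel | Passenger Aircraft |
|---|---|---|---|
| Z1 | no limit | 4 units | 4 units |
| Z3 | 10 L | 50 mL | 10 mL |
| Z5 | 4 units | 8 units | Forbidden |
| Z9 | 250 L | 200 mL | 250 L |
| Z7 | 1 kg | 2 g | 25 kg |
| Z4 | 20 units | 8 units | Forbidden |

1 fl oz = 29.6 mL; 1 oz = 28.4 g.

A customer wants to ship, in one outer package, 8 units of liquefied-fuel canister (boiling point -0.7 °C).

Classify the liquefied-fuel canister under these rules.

Code Z4

The liquefied-fuel canister has boiling point -0.7 °C, which is ≤ 0 °C, so it is Code Z4 (Flammable Gas).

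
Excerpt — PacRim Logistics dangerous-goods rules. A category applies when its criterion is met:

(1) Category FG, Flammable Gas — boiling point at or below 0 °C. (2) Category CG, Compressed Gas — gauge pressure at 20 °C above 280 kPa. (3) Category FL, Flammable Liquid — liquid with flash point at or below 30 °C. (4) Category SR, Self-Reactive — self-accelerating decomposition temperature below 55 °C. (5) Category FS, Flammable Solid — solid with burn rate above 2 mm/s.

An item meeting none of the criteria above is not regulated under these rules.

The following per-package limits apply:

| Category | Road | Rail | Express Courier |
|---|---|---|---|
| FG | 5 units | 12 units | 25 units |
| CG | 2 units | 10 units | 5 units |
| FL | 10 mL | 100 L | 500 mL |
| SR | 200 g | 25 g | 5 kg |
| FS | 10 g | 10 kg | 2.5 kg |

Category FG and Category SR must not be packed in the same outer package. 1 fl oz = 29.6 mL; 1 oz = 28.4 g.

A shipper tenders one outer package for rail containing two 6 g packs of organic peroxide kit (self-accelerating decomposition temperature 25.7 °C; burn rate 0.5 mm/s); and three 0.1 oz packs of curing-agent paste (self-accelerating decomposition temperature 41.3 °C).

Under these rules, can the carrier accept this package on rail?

Yes

With self-accelerating decomposition temperature 25.7 °C (< 55 °C), the organic peroxide kit falls in Category SR.
Curing-agent paste: self-accelerating decomposition temperature 41.3 °C < 55 °C → Category SR (Self-Reactive).
Total Category SR: (two 6 g packs = 12 g) + (three 0.1 oz packs = 8.52 g) = 20.52 g.
20.52 g ≤ 25 g (rail limit, Category SR) — within limit.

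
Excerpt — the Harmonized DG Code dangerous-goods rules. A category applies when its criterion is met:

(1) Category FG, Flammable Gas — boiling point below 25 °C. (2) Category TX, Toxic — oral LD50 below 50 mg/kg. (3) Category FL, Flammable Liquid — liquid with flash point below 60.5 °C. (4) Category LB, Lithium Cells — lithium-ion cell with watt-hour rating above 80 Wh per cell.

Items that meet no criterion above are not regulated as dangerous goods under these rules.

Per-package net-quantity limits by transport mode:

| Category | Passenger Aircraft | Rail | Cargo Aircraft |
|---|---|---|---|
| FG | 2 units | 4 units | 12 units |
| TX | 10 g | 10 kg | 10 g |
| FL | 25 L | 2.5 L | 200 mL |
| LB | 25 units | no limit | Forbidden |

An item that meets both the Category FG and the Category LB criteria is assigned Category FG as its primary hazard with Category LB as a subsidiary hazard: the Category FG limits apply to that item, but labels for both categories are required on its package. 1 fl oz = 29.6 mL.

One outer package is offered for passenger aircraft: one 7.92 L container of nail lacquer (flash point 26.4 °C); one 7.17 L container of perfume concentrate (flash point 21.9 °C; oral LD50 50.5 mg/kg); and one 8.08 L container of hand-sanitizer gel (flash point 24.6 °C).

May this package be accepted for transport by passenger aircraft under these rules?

With flash point 26.4 °C (< 60.5 °C), the nail lacquer falls in Category FL.
With flash point 21.9 °C (< 60.5 °C), the perfume concentrate falls in Category FL.
Flash point 24.6 °C meets the Category FL criterion (Flammable Liquid), so the hand-sanitizer gel is Category FL.
Category FL net quantity: 7.92 L + 7.17 L + 8.08 L = 23.17 L.
That is within the Category FL passenger aircraft limit of 25 L.

Yes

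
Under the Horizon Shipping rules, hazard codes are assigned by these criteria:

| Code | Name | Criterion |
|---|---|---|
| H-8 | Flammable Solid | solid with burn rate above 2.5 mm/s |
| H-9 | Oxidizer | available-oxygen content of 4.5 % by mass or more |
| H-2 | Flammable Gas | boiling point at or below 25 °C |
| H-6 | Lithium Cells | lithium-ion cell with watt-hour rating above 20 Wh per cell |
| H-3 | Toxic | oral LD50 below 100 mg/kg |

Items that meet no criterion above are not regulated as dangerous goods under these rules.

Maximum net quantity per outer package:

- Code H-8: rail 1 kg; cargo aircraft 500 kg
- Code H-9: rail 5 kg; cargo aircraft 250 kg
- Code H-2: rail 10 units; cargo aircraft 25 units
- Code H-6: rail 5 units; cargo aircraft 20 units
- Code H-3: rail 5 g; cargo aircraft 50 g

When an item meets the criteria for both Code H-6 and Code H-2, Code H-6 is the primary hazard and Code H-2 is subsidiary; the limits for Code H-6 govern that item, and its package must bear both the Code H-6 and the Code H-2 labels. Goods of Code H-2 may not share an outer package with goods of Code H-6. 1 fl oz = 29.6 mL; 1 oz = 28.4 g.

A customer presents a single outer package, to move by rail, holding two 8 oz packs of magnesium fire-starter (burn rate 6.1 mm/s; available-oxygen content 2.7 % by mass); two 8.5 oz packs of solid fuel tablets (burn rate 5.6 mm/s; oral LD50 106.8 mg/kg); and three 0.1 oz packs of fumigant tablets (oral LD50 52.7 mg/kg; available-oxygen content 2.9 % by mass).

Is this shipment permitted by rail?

No

The magnesium fire-starter has burn rate 6.1 mm/s, which is > 2.5 mm/s, so it is Code H-8 (Flammable Solid).
Solid fuel tablets: burn rate 5.6 mm/s > 2.5 mm/s → Code H-8 (Flammable Solid).
The fumigant tablets have oral LD50 52.7 mg/kg, which is < 100 mg/kg, so they are Code H-3 (Toxic).
Total Code H-8: (two 8 oz packs = 454.4 g) + (two 8.5 oz packs = 482.8 g) = 937.2 g.
937.2 g is within the rail limit of 1 kg for Code H-8.
Code H-3 quantity: three 0.1 oz packs = 8.52 g.
That exceeds the Code H-3 rail limit of 5 g.
The segregation rule (Code H-2 with Code H-6) does not apply to Code H-8 with Code H-3.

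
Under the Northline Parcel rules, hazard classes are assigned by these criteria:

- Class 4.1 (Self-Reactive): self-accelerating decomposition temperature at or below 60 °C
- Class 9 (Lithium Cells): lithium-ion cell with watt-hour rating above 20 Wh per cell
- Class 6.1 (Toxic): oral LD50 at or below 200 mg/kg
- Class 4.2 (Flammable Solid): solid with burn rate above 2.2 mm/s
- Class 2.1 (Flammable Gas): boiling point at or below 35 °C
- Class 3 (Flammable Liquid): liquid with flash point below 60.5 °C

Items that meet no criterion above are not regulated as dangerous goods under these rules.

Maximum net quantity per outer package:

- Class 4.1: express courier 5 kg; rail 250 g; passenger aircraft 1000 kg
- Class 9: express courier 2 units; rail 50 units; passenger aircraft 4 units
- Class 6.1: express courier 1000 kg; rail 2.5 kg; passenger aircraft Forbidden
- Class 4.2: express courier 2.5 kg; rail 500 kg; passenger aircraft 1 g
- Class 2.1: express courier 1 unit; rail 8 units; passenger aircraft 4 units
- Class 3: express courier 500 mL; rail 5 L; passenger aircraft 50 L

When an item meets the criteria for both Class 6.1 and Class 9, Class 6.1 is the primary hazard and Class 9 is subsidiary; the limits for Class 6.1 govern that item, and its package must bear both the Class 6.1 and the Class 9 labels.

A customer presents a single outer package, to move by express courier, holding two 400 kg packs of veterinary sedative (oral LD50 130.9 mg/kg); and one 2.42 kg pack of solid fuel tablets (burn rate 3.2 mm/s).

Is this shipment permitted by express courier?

Oral LD50 130.9 mg/kg meets the Class 6.1 criterion (Toxic), so the veterinary sedative is Class 6.1.
The solid fuel tablets have burn rate 3.2 mm/s, which is > 2.2 mm/s, so they are Class 4.2 (Flammable Solid).
Class 6.1 quantity: two 400 kg packs = 800 kg.
That is within the Class 6.1 express courier limit of 1000 kg.
Class 4.2 quantity: 2.42 kg.
2.42 kg ≤ 2.5 kg (express courier limit, Class 4.2) — within limit.
Every hazard class is within its express courier limit and no segregation rule is violated.

Yes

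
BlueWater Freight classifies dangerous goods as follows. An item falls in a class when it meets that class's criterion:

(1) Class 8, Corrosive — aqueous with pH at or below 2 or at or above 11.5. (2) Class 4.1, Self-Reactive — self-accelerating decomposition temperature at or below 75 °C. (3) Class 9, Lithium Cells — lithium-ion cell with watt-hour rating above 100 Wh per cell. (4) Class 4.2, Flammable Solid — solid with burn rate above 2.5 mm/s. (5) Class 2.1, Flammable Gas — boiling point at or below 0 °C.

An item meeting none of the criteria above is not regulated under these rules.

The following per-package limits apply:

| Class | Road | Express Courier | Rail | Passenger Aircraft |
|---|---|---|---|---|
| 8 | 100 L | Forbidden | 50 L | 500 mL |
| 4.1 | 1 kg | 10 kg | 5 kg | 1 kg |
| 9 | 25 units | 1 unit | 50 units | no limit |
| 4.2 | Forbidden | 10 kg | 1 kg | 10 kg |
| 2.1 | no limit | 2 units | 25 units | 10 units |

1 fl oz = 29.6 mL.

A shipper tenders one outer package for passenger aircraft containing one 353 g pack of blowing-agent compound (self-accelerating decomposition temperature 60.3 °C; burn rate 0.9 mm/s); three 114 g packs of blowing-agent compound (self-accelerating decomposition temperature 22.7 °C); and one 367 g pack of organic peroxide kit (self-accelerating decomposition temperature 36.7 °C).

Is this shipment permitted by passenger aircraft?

With self-accelerating decomposition temperature 60.3 °C (≤ 75 °C), the blowing-agent compound falls in Class 4.1.
With self-accelerating decomposition temperature 22.7 °C (≤ 75 °C), the blowing-agent compound falls in Class 4.1.
Organic peroxide kit: self-accelerating decomposition temperature 36.7 °C ≤ 75 °C → Class 4.1 (Self-Reactive).
Total Class 4.1: 353 g + (three 114 g packs = 342 g) + 367 g = 1.062 kg.
That exceeds the Class 4.1 passenger aircraft limit of 1 kg.

No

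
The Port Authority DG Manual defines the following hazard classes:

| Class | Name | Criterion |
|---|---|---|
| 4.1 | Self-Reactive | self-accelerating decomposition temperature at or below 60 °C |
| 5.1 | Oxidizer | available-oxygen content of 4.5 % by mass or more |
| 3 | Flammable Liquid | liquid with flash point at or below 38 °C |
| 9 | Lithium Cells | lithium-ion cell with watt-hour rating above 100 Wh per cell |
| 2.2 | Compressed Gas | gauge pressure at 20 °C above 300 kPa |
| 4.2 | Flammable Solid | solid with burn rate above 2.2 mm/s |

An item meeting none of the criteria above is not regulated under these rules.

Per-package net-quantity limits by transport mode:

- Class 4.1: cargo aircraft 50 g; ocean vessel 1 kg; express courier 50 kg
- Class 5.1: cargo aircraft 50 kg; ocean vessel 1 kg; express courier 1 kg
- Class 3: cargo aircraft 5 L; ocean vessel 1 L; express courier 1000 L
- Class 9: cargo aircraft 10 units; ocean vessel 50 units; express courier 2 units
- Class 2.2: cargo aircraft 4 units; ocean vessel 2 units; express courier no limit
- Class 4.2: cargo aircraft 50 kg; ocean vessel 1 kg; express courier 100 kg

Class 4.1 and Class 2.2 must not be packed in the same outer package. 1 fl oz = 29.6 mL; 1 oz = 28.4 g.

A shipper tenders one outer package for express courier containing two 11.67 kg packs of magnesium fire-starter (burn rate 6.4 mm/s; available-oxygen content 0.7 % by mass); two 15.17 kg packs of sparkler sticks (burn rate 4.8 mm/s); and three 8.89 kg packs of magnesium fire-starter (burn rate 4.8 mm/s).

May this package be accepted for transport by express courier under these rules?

Magnesium fire-starter: burn rate 6.4 mm/s > 2.2 mm/s → Class 4.2 (Flammable Solid).
The sparkler sticks have burn rate 4.8 mm/s, which is > 2.2 mm/s, so they are Class 4.2 (Flammable Solid).
Burn rate 4.8 mm/s meets the Class 4.2 criterion (Flammable Solid), so the magnesium fire-starter is Class 4.2.
Class 4.2 net quantity: (two 11.67 kg packs = 23.34 kg) + (two 15.17 kg packs = 30.34 kg) + (three 8.89 kg packs = 26.67 kg) = 80.35 kg.
That is within the Class 4.2 express courier limit of 100 kg.

Yes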